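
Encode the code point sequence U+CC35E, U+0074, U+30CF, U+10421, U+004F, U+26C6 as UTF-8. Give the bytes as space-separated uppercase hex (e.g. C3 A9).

U+CC35E: 4-byte form → F3 8C 8D 9E.
U+0074: 1-byte form → 74.
U+30CF: 3-byte form → E3 83 8F.
U+10421: 4-byte form → F0 90 90 A1.
U+004F: 1-byte form → 4F.
U+26C6: 3-byte form → E2 9B 86.
Concatenated (16 bytes): F3 8C 8D 9E 74 E3 83 8F F0 90 90 A1 4F E2 9B 86.

F3 8C 8D 9E 74 E3 83 8F F0 90 90 A1 4F E2 9B 86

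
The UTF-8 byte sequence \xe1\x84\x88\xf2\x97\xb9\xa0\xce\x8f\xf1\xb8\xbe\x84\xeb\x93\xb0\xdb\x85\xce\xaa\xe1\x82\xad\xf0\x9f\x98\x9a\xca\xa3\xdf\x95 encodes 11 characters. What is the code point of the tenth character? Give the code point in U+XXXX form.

Offset 0: leading byte 0xE1 = 11100001 → 3-byte char #1 = E1 84 88.
Offset 3: leading byte 0xF2 = 11110010 → 4-byte char #2 = F2 97 B9 A0.
Offset 7: leading byte 0xCE = 11001110 → 2-byte char #3 = CE 8F.
Offset 9: leading byte 0xF1 = 11110001 → 4-byte char #4 = F1 B8 BE 84.
Offset 13: leading byte 0xEB = 11101011 → 3-byte char #5 = EB 93 B0.
Offset 16: leading byte 0xDB = 11011011 → 2-byte char #6 = DB 85.
Offset 18: leading byte 0xCE = 11001110 → 2-byte char #7 = CE AA.
Offset 20: leading byte 0xE1 = 11100001 → 3-byte char #8 = E1 82 AD.
Offset 23: leading byte 0xF0 = 11110000 → 4-byte char #9 = F0 9F 98 9A.
Offset 27: leading byte 0xCA = 11001010 → 2-byte char #10 = CA A3.
Leading byte 0xCA = 11001010 matches 110xxxxx → 2-byte sequence.
Byte 1: 0xCA = 11001010, payload 01010 (5 bits).
Byte 2: 0xA3 = 10100011 (10xxxxxx ✓), payload 100011.
Concatenate: 01010100011 = 0x2A3 (11 bits → U+02A3).

U+02A3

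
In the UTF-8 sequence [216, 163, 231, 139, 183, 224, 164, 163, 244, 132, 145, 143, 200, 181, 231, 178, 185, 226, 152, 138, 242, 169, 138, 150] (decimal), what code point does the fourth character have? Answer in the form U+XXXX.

Offset 0: leading byte 0xD8 = 11011000 → 2-byte char #1 = D8 A3.
Offset 2: leading byte 0xE7 = 11100111 → 3-byte char #2 = E7 8B B7.
Offset 5: leading byte 0xE0 = 11100000 → 3-byte char #3 = E0 A4 A3.
Offset 8: leading byte 0xF4 = 11110100 → 4-byte char #4 = F4 84 91 8F.
Leading byte 0xF4 = 11110100 matches 11110xxx → 4-byte sequence.
Byte 1: 0xF4 = 11110100, payload 100 (3 bits).
Byte 2: 0x84 = 10000100 (10xxxxxx ✓), payload 000100.
Byte 3: 0x91 = 10010001 (10xxxxxx ✓), payload 010001.
Byte 4: 0x8F = 10001111 (10xxxxxx ✓), payload 001111.
Concatenate: 100000100010001001111 = 0x10444F (21 bits → U+10444F).

U+10444F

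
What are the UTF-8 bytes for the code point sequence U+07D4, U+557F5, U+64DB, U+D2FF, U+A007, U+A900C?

DF 94 F1 95 9F B5 E6 93 9B ED 8B BF EA 80 87 F2 A9 80 8C

U+07D4: 2-byte form → DF 94.
U+557F5: 4-byte form → F1 95 9F B5.
U+64DB: 3-byte form → E6 93 9B.
U+D2FF: 3-byte form → ED 8B BF.
U+A007: 3-byte form → EA 80 87.
U+A900C: 4-byte form → F2 A9 80 8C.
Concatenated (19 bytes): DF 94 F1 95 9F B5 E6 93 9B ED 8B BF EA 80 87 F2 A9 80 8C.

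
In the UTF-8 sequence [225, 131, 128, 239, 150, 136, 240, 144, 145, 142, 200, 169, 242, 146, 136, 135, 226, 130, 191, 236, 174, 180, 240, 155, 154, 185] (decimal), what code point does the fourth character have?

Offset 0: leading byte 0xE1 = 11100001 → 3-byte char #1 = E1 83 80.
Offset 3: leading byte 0xEF = 11101111 → 3-byte char #2 = EF 96 88.
Offset 6: leading byte 0xF0 = 11110000 → 4-byte char #3 = F0 90 91 8E.
Offset 10: leading byte 0xC8 = 11001000 → 2-byte char #4 = C8 A9.
Leading byte 0xC8 = 11001000 matches 110xxxxx → 2-byte sequence.
Byte 1: 0xC8 = 11001000, payload 01000 (5 bits).
Byte 2: 0xA9 = 10101001 (10xxxxxx ✓), payload 101001.
Concatenate: 01000101001 = 0x229 (11 bits → U+0229).

U+0229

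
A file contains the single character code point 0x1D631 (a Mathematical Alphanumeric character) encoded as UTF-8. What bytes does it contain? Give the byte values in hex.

F0 9D 98 B1

U+1D631 = 0x1D631 = 120369 decimal. In range U+10000–U+10FFFF → 4-byte form: 11110xxx 10xxxxxx 10xxxxxx 10xxxxxx.
Binary (21 bits): 000011101011000110001.
Split 3+6+6+6: 000 | 011101 | 011000 | 110001.
Byte 1: 11110000 = 0xF0.
Byte 2: 10011101 = 0x9D.
Byte 3: 10011000 = 0x98.
Byte 4: 10110001 = 0xB1.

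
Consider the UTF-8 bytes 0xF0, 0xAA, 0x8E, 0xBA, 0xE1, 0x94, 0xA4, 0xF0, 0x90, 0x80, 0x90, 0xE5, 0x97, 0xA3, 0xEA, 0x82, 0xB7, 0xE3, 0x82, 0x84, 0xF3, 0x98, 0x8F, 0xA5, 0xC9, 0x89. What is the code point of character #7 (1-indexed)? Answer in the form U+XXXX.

U+D83E5

Offset 0: leading byte 0xF0 = 11110000 → 4-byte char #1 = F0 AA 8E BA.
Offset 4: leading byte 0xE1 = 11100001 → 3-byte char #2 = E1 94 A4.
Offset 7: leading byte 0xF0 = 11110000 → 4-byte char #3 = F0 90 80 90.
Offset 11: leading byte 0xE5 = 11100101 → 3-byte char #4 = E5 97 A3.
Offset 14: leading byte 0xEA = 11101010 → 3-byte char #5 = EA 82 B7.
Offset 17: leading byte 0xE3 = 11100011 → 3-byte char #6 = E3 82 84.
Offset 20: leading byte 0xF3 = 11110011 → 4-byte char #7 = F3 98 8F A5.
Leading byte 0xF3 = 11110011 matches 11110xxx → 4-byte sequence.
Byte 1: 0xF3 = 11110011, payload 011 (3 bits).
Byte 2: 0x98 = 10011000 (10xxxxxx ✓), payload 011000.
Byte 3: 0x8F = 10001111 (10xxxxxx ✓), payload 001111.
Byte 4: 0xA5 = 10100101 (10xxxxxx ✓), payload 100101.
Concatenate: 011011000001111100101 = 0xD83E5 (21 bits → U+D83E5).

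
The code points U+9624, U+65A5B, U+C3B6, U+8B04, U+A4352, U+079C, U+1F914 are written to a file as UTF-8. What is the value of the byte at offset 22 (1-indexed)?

1-indexed offset 22 is 0-indexed offset 21.
U+9624 → 3-byte form E9 98 A4 at offsets 0–2.
U+65A5B → 4-byte form F1 A5 A9 9B at offsets 3–6.
U+C3B6 → 3-byte form EC 8E B6 at offsets 7–9.
U+8B04 → 3-byte form E8 AC 84 at offsets 10–12.
U+A4352 → 4-byte form F2 A4 8D 92 at offsets 13–16.
U+079C → 2-byte form DE 9C at offsets 17–18.
U+1F914 → 4-byte form F0 9F A4 94 at offsets 19–22.
Offset 21 falls in char 7's range; it's byte 3 of F0 9F A4 94 = 0xA4.

0xA4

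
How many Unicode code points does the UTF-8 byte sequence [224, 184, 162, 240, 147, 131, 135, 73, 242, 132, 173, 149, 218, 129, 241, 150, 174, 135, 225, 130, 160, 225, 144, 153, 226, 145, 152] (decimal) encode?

9

Byte at offset 0: 0xE0 = 11100000 → 3-byte char (#1). Advance 3.
Byte at offset 3: 0xF0 = 11110000 → 4-byte char (#2). Advance 4.
Byte at offset 7: 0x49 = 01001001 → 1-byte char (#3). Advance 1.
Byte at offset 8: 0xF2 = 11110010 → 4-byte char (#4). Advance 4.
Byte at offset 12: 0xDA = 11011010 → 2-byte char (#5). Advance 2.
Byte at offset 14: 0xF1 = 11110001 → 4-byte char (#6). Advance 4.
Byte at offset 18: 0xE1 = 11100001 → 3-byte char (#7). Advance 3.
Byte at offset 21: 0xE1 = 11100001 → 3-byte char (#8). Advance 3.
Byte at offset 24: 0xE2 = 11100010 → 3-byte char (#9). Advance 3.
Reached end at offset 27 after 9 code points.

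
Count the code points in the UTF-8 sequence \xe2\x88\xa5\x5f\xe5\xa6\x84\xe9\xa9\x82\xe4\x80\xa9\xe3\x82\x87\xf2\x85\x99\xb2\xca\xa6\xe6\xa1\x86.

Byte at offset 0: 0xE2 = 11100010 → 3-byte char (#1). Advance 3.
Byte at offset 3: 0x5F = 01011111 → 1-byte char (#2). Advance 1.
Byte at offset 4: 0xE5 = 11100101 → 3-byte char (#3). Advance 3.
Byte at offset 7: 0xE9 = 11101001 → 3-byte char (#4). Advance 3.
Byte at offset 10: 0xE4 = 11100100 → 3-byte char (#5). Advance 3.
Byte at offset 13: 0xE3 = 11100011 → 3-byte char (#6). Advance 3.
Byte at offset 16: 0xF2 = 11110010 → 4-byte char (#7). Advance 4.
Byte at offset 20: 0xCA = 11001010 → 2-byte char (#8). Advance 2.
Byte at offset 22: 0xE6 = 11100110 → 3-byte char (#9). Advance 3.
Reached end at offset 25 after 9 code points.

9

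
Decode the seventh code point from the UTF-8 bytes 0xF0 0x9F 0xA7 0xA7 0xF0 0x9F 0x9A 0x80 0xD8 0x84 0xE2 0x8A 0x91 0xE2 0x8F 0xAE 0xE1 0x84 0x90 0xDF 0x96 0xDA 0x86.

U+07D6

Offset 0: leading byte 0xF0 = 11110000 → 4-byte char #1 = F0 9F A7 A7.
Offset 4: leading byte 0xF0 = 11110000 → 4-byte char #2 = F0 9F 9A 80.
Offset 8: leading byte 0xD8 = 11011000 → 2-byte char #3 = D8 84.
Offset 10: leading byte 0xE2 = 11100010 → 3-byte char #4 = E2 8A 91.
Offset 13: leading byte 0xE2 = 11100010 → 3-byte char #5 = E2 8F AE.
Offset 16: leading byte 0xE1 = 11100001 → 3-byte char #6 = E1 84 90.
Offset 19: leading byte 0xDF = 11011111 → 2-byte char #7 = DF 96.
Leading byte 0xDF = 11011111 matches 110xxxxx → 2-byte sequence.
Byte 1: 0xDF = 11011111, payload 11111 (5 bits).
Byte 2: 0x96 = 10010110 (10xxxxxx ✓), payload 010110.
Concatenate: 11111010110 = 0x7D6 (11 bits → U+07D6).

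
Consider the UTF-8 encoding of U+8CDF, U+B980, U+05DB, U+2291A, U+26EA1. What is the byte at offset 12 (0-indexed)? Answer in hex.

0xF0

U+8CDF → 3-byte form E8 B3 9F at offsets 0–2.
U+B980 → 3-byte form EB A6 80 at offsets 3–5.
U+05DB → 2-byte form D7 9B at offsets 6–7.
U+2291A → 4-byte form F0 A2 A4 9A at offsets 8–11.
U+26EA1 → 4-byte form F0 A6 BA A1 at offsets 12–15.
Offset 12 falls in char 5's range; it's byte 1 of F0 A6 BA A1 = 0xF0.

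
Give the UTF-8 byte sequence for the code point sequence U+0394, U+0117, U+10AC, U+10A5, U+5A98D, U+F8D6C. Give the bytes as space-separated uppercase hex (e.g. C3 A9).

CE 94 C4 97 E1 82 AC E1 82 A5 F1 9A A6 8D F3 B8 B5 AC

U+0394: 2-byte form → CE 94.
U+0117: 2-byte form → C4 97.
U+10AC: 3-byte form → E1 82 AC.
U+10A5: 3-byte form → E1 82 A5.
U+5A98D: 4-byte form → F1 9A A6 8D.
U+F8D6C: 4-byte form → F3 B8 B5 AC.
Concatenated (18 bytes): CE 94 C4 97 E1 82 AC E1 82 A5 F1 9A A6 8D F3 B8 B5 AC.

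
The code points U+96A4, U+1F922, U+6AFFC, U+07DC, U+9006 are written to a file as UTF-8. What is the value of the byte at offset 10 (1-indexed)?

0xBF

1-indexed offset 10 is 0-indexed offset 9.
U+96A4 → 3-byte form E9 9A A4 at offsets 0–2.
U+1F922 → 4-byte form F0 9F A4 A2 at offsets 3–6.
U+6AFFC → 4-byte form F1 AA BF BC at offsets 7–10.
Offset 9 falls in char 3's range; it's byte 3 of F1 AA BF BC = 0xBF.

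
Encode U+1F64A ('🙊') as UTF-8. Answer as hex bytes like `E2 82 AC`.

F0 9F 99 8A

U+1F64A = 0x1F64A = 128586 decimal. In range U+10000–U+10FFFF → 4-byte form: 11110xxx 10xxxxxx 10xxxxxx 10xxxxxx.
Binary (21 bits): 000011111011001001010.
Split 3+6+6+6: 000 | 011111 | 011001 | 001010.
Byte 1: 11110000 = 0xF0.
Byte 2: 10011111 = 0x9F.
Byte 3: 10011001 = 0x99.
Byte 4: 10001010 = 0x8A.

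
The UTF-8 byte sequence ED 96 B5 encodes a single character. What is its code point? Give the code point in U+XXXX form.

U+D5B5

Leading byte 0xED = 11101101 matches 1110xxxx → 3-byte sequence.
Byte 1: 0xED = 11101101, payload 1101 (4 bits).
Byte 2: 0x96 = 10010110 (10xxxxxx ✓), payload 010110.
Byte 3: 0xB5 = 10110101 (10xxxxxx ✓), payload 110101.
Concatenate: 1101010110110101 = 0xD5B5 (16 bits → U+D5B5).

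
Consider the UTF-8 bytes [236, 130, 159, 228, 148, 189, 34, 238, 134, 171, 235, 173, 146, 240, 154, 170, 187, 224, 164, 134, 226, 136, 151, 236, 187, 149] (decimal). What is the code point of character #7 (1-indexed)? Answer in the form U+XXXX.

U+0906

Offset 0: leading byte 0xEC = 11101100 → 3-byte char #1 = EC 82 9F.
Offset 3: leading byte 0xE4 = 11100100 → 3-byte char #2 = E4 94 BD.
Offset 6: leading byte 0x22 = 00100010 → 1-byte char #3 = 22.
Offset 7: leading byte 0xEE = 11101110 → 3-byte char #4 = EE 86 AB.
Offset 10: leading byte 0xEB = 11101011 → 3-byte char #5 = EB AD 92.
Offset 13: leading byte 0xF0 = 11110000 → 4-byte char #6 = F0 9A AA BB.
Offset 17: leading byte 0xE0 = 11100000 → 3-byte char #7 = E0 A4 86.
Leading byte 0xE0 = 11100000 matches 1110xxxx → 3-byte sequence.
Byte 1: 0xE0 = 11100000, payload 0000 (4 bits).
Byte 2: 0xA4 = 10100100 (10xxxxxx ✓), payload 100100.
Byte 3: 0x86 = 10000110 (10xxxxxx ✓), payload 000110.
Concatenate: 0000100100000110 = 0x906 (16 bits → U+0906).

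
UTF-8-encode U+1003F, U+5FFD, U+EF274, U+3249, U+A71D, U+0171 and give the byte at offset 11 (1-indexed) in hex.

0xB4

1-indexed offset 11 is 0-indexed offset 10.
U+1003F → 4-byte form F0 90 80 BF at offsets 0–3.
U+5FFD → 3-byte form E5 BF BD at offsets 4–6.
U+EF274 → 4-byte form F3 AF 89 B4 at offsets 7–10.
Offset 10 falls in char 3's range; it's byte 4 of F3 AF 89 B4 = 0xB4.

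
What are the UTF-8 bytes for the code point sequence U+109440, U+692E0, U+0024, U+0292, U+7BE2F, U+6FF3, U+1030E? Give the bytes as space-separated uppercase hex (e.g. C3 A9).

U+109440: 4-byte form → F4 89 91 80.
U+692E0: 4-byte form → F1 A9 8B A0.
U+0024: 1-byte form → 24.
U+0292: 2-byte form → CA 92.
U+7BE2F: 4-byte form → F1 BB B8 AF.
U+6FF3: 3-byte form → E6 BF B3.
U+1030E: 4-byte form → F0 90 8C 8E.
Concatenated (22 bytes): F4 89 91 80 F1 A9 8B A0 24 CA 92 F1 BB B8 AF E6 BF B3 F0 90 8C 8E.

F4 89 91 80 F1 A9 8B A0 24 CA 92 F1 BB B8 AF E6 BF B3 F0 90 8C 8E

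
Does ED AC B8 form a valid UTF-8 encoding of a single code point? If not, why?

invalid (encodes a surrogate (U+D800–U+DFFF))

Structurally a 3-byte sequence; payload = 0xDB38.
But 0xDB38 is in U+D800–U+DFFF, the surrogate range. Surrogates are not Unicode scalar values and are forbidden in UTF-8.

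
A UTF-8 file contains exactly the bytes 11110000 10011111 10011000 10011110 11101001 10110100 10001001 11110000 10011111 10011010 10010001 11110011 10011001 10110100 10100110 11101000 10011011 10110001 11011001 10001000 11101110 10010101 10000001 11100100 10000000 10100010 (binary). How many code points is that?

Byte at offset 0: 0xF0 = 11110000 → 4-byte char (#1). Advance 4.
Byte at offset 4: 0xE9 = 11101001 → 3-byte char (#2). Advance 3.
Byte at offset 7: 0xF0 = 11110000 → 4-byte char (#3). Advance 4.
Byte at offset 11: 0xF3 = 11110011 → 4-byte char (#4). Advance 4.
Byte at offset 15: 0xE8 = 11101000 → 3-byte char (#5). Advance 3.
Byte at offset 18: 0xD9 = 11011001 → 2-byte char (#6). Advance 2.
Byte at offset 20: 0xEE = 11101110 → 3-byte char (#7). Advance 3.
Byte at offset 23: 0xE4 = 11100100 → 3-byte char (#8). Advance 3.
Reached end at offset 26 after 8 code points.

8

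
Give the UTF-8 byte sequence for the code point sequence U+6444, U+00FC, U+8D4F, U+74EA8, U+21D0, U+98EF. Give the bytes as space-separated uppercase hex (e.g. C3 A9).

U+6444: 3-byte form → E6 91 84.
U+00FC: 2-byte form → C3 BC.
U+8D4F: 3-byte form → E8 B5 8F.
U+74EA8: 4-byte form → F1 B4 BA A8.
U+21D0: 3-byte form → E2 87 90.
U+98EF: 3-byte form → E9 A3 AF.
Concatenated (18 bytes): E6 91 84 C3 BC E8 B5 8F F1 B4 BA A8 E2 87 90 E9 A3 AF.

E6 91 84 C3 BC E8 B5 8F F1 B4 BA A8 E2 87 90 E9 A3 AF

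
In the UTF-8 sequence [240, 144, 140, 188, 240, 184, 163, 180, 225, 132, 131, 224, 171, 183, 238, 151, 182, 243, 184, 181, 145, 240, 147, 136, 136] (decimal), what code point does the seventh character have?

Offset 0: leading byte 0xF0 = 11110000 → 4-byte char #1 = F0 90 8C BC.
Offset 4: leading byte 0xF0 = 11110000 → 4-byte char #2 = F0 B8 A3 B4.
Offset 8: leading byte 0xE1 = 11100001 → 3-byte char #3 = E1 84 83.
Offset 11: leading byte 0xE0 = 11100000 → 3-byte char #4 = E0 AB B7.
Offset 14: leading byte 0xEE = 11101110 → 3-byte char #5 = EE 97 B6.
Offset 17: leading byte 0xF3 = 11110011 → 4-byte char #6 = F3 B8 B5 91.
Offset 21: leading byte 0xF0 = 11110000 → 4-byte char #7 = F0 93 88 88.
Leading byte 0xF0 = 11110000 matches 11110xxx → 4-byte sequence.
Byte 1: 0xF0 = 11110000, payload 000 (3 bits).
Byte 2: 0x93 = 10010011 (10xxxxxx ✓), payload 010011.
Byte 3: 0x88 = 10001000 (10xxxxxx ✓), payload 001000.
Byte 4: 0x88 = 10001000 (10xxxxxx ✓), payload 001000.
Concatenate: 000010011001000001000 = 0x13208 (21 bits → U+13208).

U+13208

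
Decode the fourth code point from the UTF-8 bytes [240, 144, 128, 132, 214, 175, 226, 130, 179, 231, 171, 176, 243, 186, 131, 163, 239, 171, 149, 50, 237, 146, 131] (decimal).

U+7AF0

Offset 0: leading byte 0xF0 = 11110000 → 4-byte char #1 = F0 90 80 84.
Offset 4: leading byte 0xD6 = 11010110 → 2-byte char #2 = D6 AF.
Offset 6: leading byte 0xE2 = 11100010 → 3-byte char #3 = E2 82 B3.
Offset 9: leading byte 0xE7 = 11100111 → 3-byte char #4 = E7 AB B0.
Leading byte 0xE7 = 11100111 matches 1110xxxx → 3-byte sequence.
Byte 1: 0xE7 = 11100111, payload 0111 (4 bits).
Byte 2: 0xAB = 10101011 (10xxxxxx ✓), payload 101011.
Byte 3: 0xB0 = 10110000 (10xxxxxx ✓), payload 110000.
Concatenate: 0111101011110000 = 0x7AF0 (16 bits → U+7AF0).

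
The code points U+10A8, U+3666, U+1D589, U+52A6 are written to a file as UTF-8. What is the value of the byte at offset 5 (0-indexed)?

0xA6

U+10A8 → 3-byte form E1 82 A8 at offsets 0–2.
U+3666 → 3-byte form E3 99 A6 at offsets 3–5.
Offset 5 falls in char 2's range; it's byte 3 of E3 99 A6 = 0xA6.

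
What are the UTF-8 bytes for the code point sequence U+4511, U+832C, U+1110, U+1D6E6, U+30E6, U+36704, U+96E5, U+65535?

U+4511: 3-byte form → E4 94 91.
U+832C: 3-byte form → E8 8C AC.
U+1110: 3-byte form → E1 84 90.
U+1D6E6: 4-byte form → F0 9D 9B A6.
U+30E6: 3-byte form → E3 83 A6.
U+36704: 4-byte form → F0 B6 9C 84.
U+96E5: 3-byte form → E9 9B A5.
U+65535: 4-byte form → F1 A5 94 B5.
Concatenated (27 bytes): E4 94 91 E8 8C AC E1 84 90 F0 9D 9B A6 E3 83 A6 F0 B6 9C 84 E9 9B A5 F1 A5 94 B5.

E4 94 91 E8 8C AC E1 84 90 F0 9D 9B A6 E3 83 A6 F0 B6 9C 84 E9 9B A5 F1 A5 94 B5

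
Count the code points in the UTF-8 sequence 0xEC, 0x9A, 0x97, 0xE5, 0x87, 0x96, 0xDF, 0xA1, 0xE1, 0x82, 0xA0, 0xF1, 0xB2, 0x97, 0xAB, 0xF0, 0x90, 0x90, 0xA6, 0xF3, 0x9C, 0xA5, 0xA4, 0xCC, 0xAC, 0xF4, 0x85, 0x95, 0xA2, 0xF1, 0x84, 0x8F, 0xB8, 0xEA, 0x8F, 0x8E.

11

Byte at offset 0: 0xEC = 11101100 → 3-byte char (#1). Advance 3.
Byte at offset 3: 0xE5 = 11100101 → 3-byte char (#2). Advance 3.
Byte at offset 6: 0xDF = 11011111 → 2-byte char (#3). Advance 2.
Byte at offset 8: 0xE1 = 11100001 → 3-byte char (#4). Advance 3.
Byte at offset 11: 0xF1 = 11110001 → 4-byte char (#5). Advance 4.
Byte at offset 15: 0xF0 = 11110000 → 4-byte char (#6). Advance 4.
Byte at offset 19: 0xF3 = 11110011 → 4-byte char (#7). Advance 4.
Byte at offset 23: 0xCC = 11001100 → 2-byte char (#8). Advance 2.
Byte at offset 25: 0xF4 = 11110100 → 4-byte char (#9). Advance 4.
Byte at offset 29: 0xF1 = 11110001 → 4-byte char (#10). Advance 4.
Byte at offset 33: 0xEA = 11101010 → 3-byte char (#11). Advance 3.
Reached end at offset 36 after 11 code points.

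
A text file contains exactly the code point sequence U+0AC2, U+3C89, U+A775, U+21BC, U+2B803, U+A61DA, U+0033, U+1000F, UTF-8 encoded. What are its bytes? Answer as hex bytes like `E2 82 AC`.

U+0AC2: 3-byte form → E0 AB 82.
U+3C89: 3-byte form → E3 B2 89.
U+A775: 3-byte form → EA 9D B5.
U+21BC: 3-byte form → E2 86 BC.
U+2B803: 4-byte form → F0 AB A0 83.
U+A61DA: 4-byte form → F2 A6 87 9A.
U+0033: 1-byte form → 33.
U+1000F: 4-byte form → F0 90 80 8F.
Concatenated (25 bytes): E0 AB 82 E3 B2 89 EA 9D B5 E2 86 BC F0 AB A0 83 F2 A6 87 9A 33 F0 90 80 8F.

E0 AB 82 E3 B2 89 EA 9D B5 E2 86 BC F0 AB A0 83 F2 A6 87 9A 33 F0 90 80 8F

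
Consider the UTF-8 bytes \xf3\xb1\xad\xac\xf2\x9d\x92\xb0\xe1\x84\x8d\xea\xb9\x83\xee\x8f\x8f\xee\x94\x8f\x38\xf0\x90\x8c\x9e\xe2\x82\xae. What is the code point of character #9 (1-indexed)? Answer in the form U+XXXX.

U+20AE

Offset 0: leading byte 0xF3 = 11110011 → 4-byte char #1 = F3 B1 AD AC.
Offset 4: leading byte 0xF2 = 11110010 → 4-byte char #2 = F2 9D 92 B0.
Offset 8: leading byte 0xE1 = 11100001 → 3-byte char #3 = E1 84 8D.
Offset 11: leading byte 0xEA = 11101010 → 3-byte char #4 = EA B9 83.
Offset 14: leading byte 0xEE = 11101110 → 3-byte char #5 = EE 8F 8F.
Offset 17: leading byte 0xEE = 11101110 → 3-byte char #6 = EE 94 8F.
Offset 20: leading byte 0x38 = 00111000 → 1-byte char #7 = 38.
Offset 21: leading byte 0xF0 = 11110000 → 4-byte char #8 = F0 90 8C 9E.
Offset 25: leading byte 0xE2 = 11100010 → 3-byte char #9 = E2 82 AE.
Leading byte 0xE2 = 11100010 matches 1110xxxx → 3-byte sequence.
Byte 1: 0xE2 = 11100010, payload 0010 (4 bits).
Byte 2: 0x82 = 10000010 (10xxxxxx ✓), payload 000010.
Byte 3: 0xAE = 10101110 (10xxxxxx ✓), payload 101110.
Concatenate: 0010000010101110 = 0x20AE (16 bits → U+20AE).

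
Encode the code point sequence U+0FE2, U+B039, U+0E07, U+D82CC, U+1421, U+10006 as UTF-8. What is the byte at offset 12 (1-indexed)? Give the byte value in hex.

0x8B

1-indexed offset 12 is 0-indexed offset 11.
U+0FE2 → 3-byte form E0 BF A2 at offsets 0–2.
U+B039 → 3-byte form EB 80 B9 at offsets 3–5.
U+0E07 → 3-byte form E0 B8 87 at offsets 6–8.
U+D82CC → 4-byte form F3 98 8B 8C at offsets 9–12.
Offset 11 falls in char 4's range; it's byte 3 of F3 98 8B 8C = 0x8B.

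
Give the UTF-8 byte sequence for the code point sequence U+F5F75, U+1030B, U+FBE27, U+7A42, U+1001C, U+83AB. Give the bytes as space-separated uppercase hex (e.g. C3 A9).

U+F5F75: 4-byte form → F3 B5 BD B5.
U+1030B: 4-byte form → F0 90 8C 8B.
U+FBE27: 4-byte form → F3 BB B8 A7.
U+7A42: 3-byte form → E7 A9 82.
U+1001C: 4-byte form → F0 90 80 9C.
U+83AB: 3-byte form → E8 8E AB.
Concatenated (22 bytes): F3 B5 BD B5 F0 90 8C 8B F3 BB B8 A7 E7 A9 82 F0 90 80 9C E8 8E AB.

F3 B5 BD B5 F0 90 8C 8B F3 BB B8 A7 E7 A9 82 F0 90 80 9C E8 8E AB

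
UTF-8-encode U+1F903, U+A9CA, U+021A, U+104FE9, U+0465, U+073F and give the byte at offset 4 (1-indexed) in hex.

0x83

1-indexed offset 4 is 0-indexed offset 3.
U+1F903 → 4-byte form F0 9F A4 83 at offsets 0–3.
Offset 3 falls in char 1's range; it's byte 4 of F0 9F A4 83 = 0x83.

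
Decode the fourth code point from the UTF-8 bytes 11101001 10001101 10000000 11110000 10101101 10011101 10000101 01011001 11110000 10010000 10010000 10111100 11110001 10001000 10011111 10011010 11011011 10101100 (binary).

Offset 0: leading byte 0xE9 = 11101001 → 3-byte char #1 = E9 8D 80.
Offset 3: leading byte 0xF0 = 11110000 → 4-byte char #2 = F0 AD 9D 85.
Offset 7: leading byte 0x59 = 01011001 → 1-byte char #3 = 59.
Offset 8: leading byte 0xF0 = 11110000 → 4-byte char #4 = F0 90 90 BC.
Leading byte 0xF0 = 11110000 matches 11110xxx → 4-byte sequence.
Byte 1: 0xF0 = 11110000, payload 000 (3 bits).
Byte 2: 0x90 = 10010000 (10xxxxxx ✓), payload 010000.
Byte 3: 0x90 = 10010000 (10xxxxxx ✓), payload 010000.
Byte 4: 0xBC = 10111100 (10xxxxxx ✓), payload 111100.
Concatenate: 000010000010000111100 = 0x1043C (21 bits → U+1043C).

U+1043C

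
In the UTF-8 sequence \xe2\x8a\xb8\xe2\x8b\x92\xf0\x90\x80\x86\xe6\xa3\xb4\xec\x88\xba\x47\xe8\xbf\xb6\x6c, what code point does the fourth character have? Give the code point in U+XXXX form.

U+68F4

Offset 0: leading byte 0xE2 = 11100010 → 3-byte char #1 = E2 8A B8.
Offset 3: leading byte 0xE2 = 11100010 → 3-byte char #2 = E2 8B 92.
Offset 6: leading byte 0xF0 = 11110000 → 4-byte char #3 = F0 90 80 86.
Offset 10: leading byte 0xE6 = 11100110 → 3-byte char #4 = E6 A3 B4.
Leading byte 0xE6 = 11100110 matches 1110xxxx → 3-byte sequence.
Byte 1: 0xE6 = 11100110, payload 0110 (4 bits).
Byte 2: 0xA3 = 10100011 (10xxxxxx ✓), payload 100011.
Byte 3: 0xB4 = 10110100 (10xxxxxx ✓), payload 110100.
Concatenate: 0110100011110100 = 0x68F4 (16 bits → U+68F4).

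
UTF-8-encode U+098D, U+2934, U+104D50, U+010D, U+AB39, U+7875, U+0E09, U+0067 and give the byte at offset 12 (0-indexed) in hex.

U+098D → 3-byte form E0 A6 8D at offsets 0–2.
U+2934 → 3-byte form E2 A4 B4 at offsets 3–5.
U+104D50 → 4-byte form F4 84 B5 90 at offsets 6–9.
U+010D → 2-byte form C4 8D at offsets 10–11.
U+AB39 → 3-byte form EA AC B9 at offsets 12–14.
Offset 12 falls in char 5's range; it's byte 1 of EA AC B9 = 0xEA.

0xEA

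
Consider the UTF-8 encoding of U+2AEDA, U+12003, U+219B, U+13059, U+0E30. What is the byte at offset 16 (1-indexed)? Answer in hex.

0xE0

1-indexed offset 16 is 0-indexed offset 15.
U+2AEDA → 4-byte form F0 AA BB 9A at offsets 0–3.
U+12003 → 4-byte form F0 92 80 83 at offsets 4–7.
U+219B → 3-byte form E2 86 9B at offsets 8–10.
U+13059 → 4-byte form F0 93 81 99 at offsets 11–14.
U+0E30 → 3-byte form E0 B8 B0 at offsets 15–17.
Offset 15 falls in char 5's range; it's byte 1 of E0 B8 B0 = 0xE0.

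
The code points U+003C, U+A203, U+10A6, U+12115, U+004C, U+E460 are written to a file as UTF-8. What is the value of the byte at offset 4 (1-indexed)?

0x83

1-indexed offset 4 is 0-indexed offset 3.
U+003C → 1-byte form 3C at offsets 0–0.
U+A203 → 3-byte form EA 88 83 at offsets 1–3.
Offset 3 falls in char 2's range; it's byte 3 of EA 88 83 = 0x83.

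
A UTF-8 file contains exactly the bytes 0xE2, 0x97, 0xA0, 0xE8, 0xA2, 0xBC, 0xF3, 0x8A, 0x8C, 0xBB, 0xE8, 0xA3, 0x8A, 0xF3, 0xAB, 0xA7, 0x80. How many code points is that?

5

Byte at offset 0: 0xE2 = 11100010 → 3-byte char (#1). Advance 3.
Byte at offset 3: 0xE8 = 11101000 → 3-byte char (#2). Advance 3.
Byte at offset 6: 0xF3 = 11110011 → 4-byte char (#3). Advance 4.
Byte at offset 10: 0xE8 = 11101000 → 3-byte char (#4). Advance 3.
Byte at offset 13: 0xF3 = 11110011 → 4-byte char (#5). Advance 4.
Reached end at offset 17 after 5 code points.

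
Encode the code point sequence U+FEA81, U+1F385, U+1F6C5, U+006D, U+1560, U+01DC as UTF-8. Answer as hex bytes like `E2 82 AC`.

U+FEA81: 4-byte form → F3 BE AA 81.
U+1F385: 4-byte form → F0 9F 8E 85.
U+1F6C5: 4-byte form → F0 9F 9B 85.
U+006D: 1-byte form → 6D.
U+1560: 3-byte form → E1 95 A0.
U+01DC: 2-byte form → C7 9C.
Concatenated (18 bytes): F3 BE AA 81 F0 9F 8E 85 F0 9F 9B 85 6D E1 95 A0 C7 9C.

F3 BE AA 81 F0 9F 8E 85 F0 9F 9B 85 6D E1 95 A0 C7 9C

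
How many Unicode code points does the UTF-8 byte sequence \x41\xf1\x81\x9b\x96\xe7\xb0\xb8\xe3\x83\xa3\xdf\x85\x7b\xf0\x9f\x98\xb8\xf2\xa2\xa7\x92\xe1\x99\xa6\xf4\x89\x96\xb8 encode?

10

Byte at offset 0: 0x41 = 01000001 → 1-byte char (#1). Advance 1.
Byte at offset 1: 0xF1 = 11110001 → 4-byte char (#2). Advance 4.
Byte at offset 5: 0xE7 = 11100111 → 3-byte char (#3). Advance 3.
Byte at offset 8: 0xE3 = 11100011 → 3-byte char (#4). Advance 3.
Byte at offset 11: 0xDF = 11011111 → 2-byte char (#5). Advance 2.
Byte at offset 13: 0x7B = 01111011 → 1-byte char (#6). Advance 1.
Byte at offset 14: 0xF0 = 11110000 → 4-byte char (#7). Advance 4.
Byte at offset 18: 0xF2 = 11110010 → 4-byte char (#8). Advance 4.
Byte at offset 22: 0xE1 = 11100001 → 3-byte char (#9). Advance 3.
Byte at offset 25: 0xF4 = 11110100 → 4-byte char (#10). Advance 4.
Reached end at offset 29 after 10 code points.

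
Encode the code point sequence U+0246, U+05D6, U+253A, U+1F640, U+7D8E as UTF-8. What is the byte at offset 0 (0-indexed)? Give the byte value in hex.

U+0246 → 2-byte form C9 86 at offsets 0–1.
Offset 0 falls in char 1's range; it's byte 1 of C9 86 = 0xC9.

0xC9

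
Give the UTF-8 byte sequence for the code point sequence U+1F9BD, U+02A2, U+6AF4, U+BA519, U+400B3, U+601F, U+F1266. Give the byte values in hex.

F0 9F A6 BD CA A2 E6 AB B4 F2 BA 94 99 F1 80 82 B3 E6 80 9F F3 B1 89 A6

U+1F9BD: 4-byte form → F0 9F A6 BD.
U+02A2: 2-byte form → CA A2.
U+6AF4: 3-byte form → E6 AB B4.
U+BA519: 4-byte form → F2 BA 94 99.
U+400B3: 4-byte form → F1 80 82 B3.
U+601F: 3-byte form → E6 80 9F.
U+F1266: 4-byte form → F3 B1 89 A6.
Concatenated (24 bytes): F0 9F A6 BD CA A2 E6 AB B4 F2 BA 94 99 F1 80 82 B3 E6 80 9F F3 B1 89 A6.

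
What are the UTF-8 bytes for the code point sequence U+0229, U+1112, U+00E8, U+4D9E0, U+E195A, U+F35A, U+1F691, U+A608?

U+0229: 2-byte form → C8 A9.
U+1112: 3-byte form → E1 84 92.
U+00E8: 2-byte form → C3 A8.
U+4D9E0: 4-byte form → F1 8D A7 A0.
U+E195A: 4-byte form → F3 A1 A5 9A.
U+F35A: 3-byte form → EF 8D 9A.
U+1F691: 4-byte form → F0 9F 9A 91.
U+A608: 3-byte form → EA 98 88.
Concatenated (25 bytes): C8 A9 E1 84 92 C3 A8 F1 8D A7 A0 F3 A1 A5 9A EF 8D 9A F0 9F 9A 91 EA 98 88.

C8 A9 E1 84 92 C3 A8 F1 8D A7 A0 F3 A1 A5 9A EF 8D 9A F0 9F 9A 91 EA 98 88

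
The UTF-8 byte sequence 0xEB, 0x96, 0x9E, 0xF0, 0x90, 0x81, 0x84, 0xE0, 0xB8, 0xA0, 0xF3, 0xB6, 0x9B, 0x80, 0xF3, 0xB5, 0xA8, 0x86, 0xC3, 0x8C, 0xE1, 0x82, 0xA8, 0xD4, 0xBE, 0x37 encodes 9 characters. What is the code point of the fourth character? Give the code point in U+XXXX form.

U+F66C0

Offset 0: leading byte 0xEB = 11101011 → 3-byte char #1 = EB 96 9E.
Offset 3: leading byte 0xF0 = 11110000 → 4-byte char #2 = F0 90 81 84.
Offset 7: leading byte 0xE0 = 11100000 → 3-byte char #3 = E0 B8 A0.
Offset 10: leading byte 0xF3 = 11110011 → 4-byte char #4 = F3 B6 9B 80.
Leading byte 0xF3 = 11110011 matches 11110xxx → 4-byte sequence.
Byte 1: 0xF3 = 11110011, payload 011 (3 bits).
Byte 2: 0xB6 = 10110110 (10xxxxxx ✓), payload 110110.
Byte 3: 0x9B = 10011011 (10xxxxxx ✓), payload 011011.
Byte 4: 0x80 = 10000000 (10xxxxxx ✓), payload 000000.
Concatenate: 011110110011011000000 = 0xF66C0 (21 bits → U+F66C0).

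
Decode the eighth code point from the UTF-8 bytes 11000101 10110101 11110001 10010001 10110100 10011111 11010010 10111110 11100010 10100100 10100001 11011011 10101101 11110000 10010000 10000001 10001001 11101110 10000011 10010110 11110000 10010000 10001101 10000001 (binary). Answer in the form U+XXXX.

Offset 0: leading byte 0xC5 = 11000101 → 2-byte char #1 = C5 B5.
Offset 2: leading byte 0xF1 = 11110001 → 4-byte char #2 = F1 91 B4 9F.
Offset 6: leading byte 0xD2 = 11010010 → 2-byte char #3 = D2 BE.
Offset 8: leading byte 0xE2 = 11100010 → 3-byte char #4 = E2 A4 A1.
Offset 11: leading byte 0xDB = 11011011 → 2-byte char #5 = DB AD.
Offset 13: leading byte 0xF0 = 11110000 → 4-byte char #6 = F0 90 81 89.
Offset 17: leading byte 0xEE = 11101110 → 3-byte char #7 = EE 83 96.
Offset 20: leading byte 0xF0 = 11110000 → 4-byte char #8 = F0 90 8D 81.
Leading byte 0xF0 = 11110000 matches 11110xxx → 4-byte sequence.
Byte 1: 0xF0 = 11110000, payload 000 (3 bits).
Byte 2: 0x90 = 10010000 (10xxxxxx ✓), payload 010000.
Byte 3: 0x8D = 10001101 (10xxxxxx ✓), payload 001101.
Byte 4: 0x81 = 10000001 (10xxxxxx ✓), payload 000001.
Concatenate: 000010000001101000001 = 0x10341 (21 bits → U+10341).

U+10341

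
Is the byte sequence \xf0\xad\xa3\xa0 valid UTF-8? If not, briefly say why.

Leading byte 0xF0 = 11110000 → 4-byte form.
Continuation bytes 0xAD=10101101, 0xA3=10100011, 0xA0=10100000 all match 10xxxxxx.
Decoded value 0x2D8E0 is ≥ 0x10000 (shortest form) and not a surrogate.

valid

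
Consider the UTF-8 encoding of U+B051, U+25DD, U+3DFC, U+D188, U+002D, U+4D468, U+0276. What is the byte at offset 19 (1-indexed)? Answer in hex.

1-indexed offset 19 is 0-indexed offset 18.
U+B051 → 3-byte form EB 81 91 at offsets 0–2.
U+25DD → 3-byte form E2 97 9D at offsets 3–5.
U+3DFC → 3-byte form E3 B7 BC at offsets 6–8.
U+D188 → 3-byte form ED 86 88 at offsets 9–11.
U+002D → 1-byte form 2D at offsets 12–12.
U+4D468 → 4-byte form F1 8D 91 A8 at offsets 13–16.
U+0276 → 2-byte form C9 B6 at offsets 17–18.
Offset 18 falls in char 7's range; it's byte 2 of C9 B6 = 0xB6.

0xB6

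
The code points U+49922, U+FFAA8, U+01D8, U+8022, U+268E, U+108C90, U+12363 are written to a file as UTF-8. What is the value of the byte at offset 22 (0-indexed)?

U+49922 → 4-byte form F1 89 A4 A2 at offsets 0–3.
U+FFAA8 → 4-byte form F3 BF AA A8 at offsets 4–7.
U+01D8 → 2-byte form C7 98 at offsets 8–9.
U+8022 → 3-byte form E8 80 A2 at offsets 10–12.
U+268E → 3-byte form E2 9A 8E at offsets 13–15.
U+108C90 → 4-byte form F4 88 B2 90 at offsets 16–19.
U+12363 → 4-byte form F0 92 8D A3 at offsets 20–23.
Offset 22 falls in char 7's range; it's byte 3 of F0 92 8D A3 = 0x8D.

0x8D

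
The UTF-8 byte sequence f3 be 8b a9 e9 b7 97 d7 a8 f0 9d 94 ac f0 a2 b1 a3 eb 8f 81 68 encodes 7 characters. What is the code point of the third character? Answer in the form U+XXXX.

Offset 0: leading byte 0xF3 = 11110011 → 4-byte char #1 = F3 BE 8B A9.
Offset 4: leading byte 0xE9 = 11101001 → 3-byte char #2 = E9 B7 97.
Offset 7: leading byte 0xD7 = 11010111 → 2-byte char #3 = D7 A8.
Leading byte 0xD7 = 11010111 matches 110xxxxx → 2-byte sequence.
Byte 1: 0xD7 = 11010111, payload 10111 (5 bits).
Byte 2: 0xA8 = 10101000 (10xxxxxx ✓), payload 101000.
Concatenate: 10111101000 = 0x5E8 (11 bits → U+05E8).

U+05E8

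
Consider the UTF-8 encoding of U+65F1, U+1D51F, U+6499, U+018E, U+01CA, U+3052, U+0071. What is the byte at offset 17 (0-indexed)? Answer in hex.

0x71

U+65F1 → 3-byte form E6 97 B1 at offsets 0–2.
U+1D51F → 4-byte form F0 9D 94 9F at offsets 3–6.
U+6499 → 3-byte form E6 92 99 at offsets 7–9.
U+018E → 2-byte form C6 8E at offsets 10–11.
U+01CA → 2-byte form C7 8A at offsets 12–13.
U+3052 → 3-byte form E3 81 92 at offsets 14–16.
U+0071 → 1-byte form 71 at offsets 17–17.
Offset 17 falls in char 7's range; it's byte 1 of 71 = 0x71.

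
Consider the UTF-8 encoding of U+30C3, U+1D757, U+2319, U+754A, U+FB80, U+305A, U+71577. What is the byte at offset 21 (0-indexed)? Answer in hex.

U+30C3 → 3-byte form E3 83 83 at offsets 0–2.
U+1D757 → 4-byte form F0 9D 9D 97 at offsets 3–6.
U+2319 → 3-byte form E2 8C 99 at offsets 7–9.
U+754A → 3-byte form E7 95 8A at offsets 10–12.
U+FB80 → 3-byte form EF AE 80 at offsets 13–15.
U+305A → 3-byte form E3 81 9A at offsets 16–18.
U+71577 → 4-byte form F1 B1 95 B7 at offsets 19–22.
Offset 21 falls in char 7's range; it's byte 3 of F1 B1 95 B7 = 0x95.

0x95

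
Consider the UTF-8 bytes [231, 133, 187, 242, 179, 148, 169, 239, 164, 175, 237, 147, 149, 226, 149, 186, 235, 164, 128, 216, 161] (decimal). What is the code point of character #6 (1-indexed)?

Offset 0: leading byte 0xE7 = 11100111 → 3-byte char #1 = E7 85 BB.
Offset 3: leading byte 0xF2 = 11110010 → 4-byte char #2 = F2 B3 94 A9.
Offset 7: leading byte 0xEF = 11101111 → 3-byte char #3 = EF A4 AF.
Offset 10: leading byte 0xED = 11101101 → 3-byte char #4 = ED 93 95.
Offset 13: leading byte 0xE2 = 11100010 → 3-byte char #5 = E2 95 BA.
Offset 16: leading byte 0xEB = 11101011 → 3-byte char #6 = EB A4 80.
Leading byte 0xEB = 11101011 matches 1110xxxx → 3-byte sequence.
Byte 1: 0xEB = 11101011, payload 1011 (4 bits).
Byte 2: 0xA4 = 10100100 (10xxxxxx ✓), payload 100100.
Byte 3: 0x80 = 10000000 (10xxxxxx ✓), payload 000000.
Concatenate: 1011100100000000 = 0xB900 (16 bits → U+B900).

U+B900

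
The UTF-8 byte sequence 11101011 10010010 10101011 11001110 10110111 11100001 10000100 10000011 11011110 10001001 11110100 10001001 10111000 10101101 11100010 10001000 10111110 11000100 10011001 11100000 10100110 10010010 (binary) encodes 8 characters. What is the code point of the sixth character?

U+223E

Offset 0: leading byte 0xEB = 11101011 → 3-byte char #1 = EB 92 AB.
Offset 3: leading byte 0xCE = 11001110 → 2-byte char #2 = CE B7.
Offset 5: leading byte 0xE1 = 11100001 → 3-byte char #3 = E1 84 83.
Offset 8: leading byte 0xDE = 11011110 → 2-byte char #4 = DE 89.
Offset 10: leading byte 0xF4 = 11110100 → 4-byte char #5 = F4 89 B8 AD.
Offset 14: leading byte 0xE2 = 11100010 → 3-byte char #6 = E2 88 BE.
Leading byte 0xE2 = 11100010 matches 1110xxxx → 3-byte sequence.
Byte 1: 0xE2 = 11100010, payload 0010 (4 bits).
Byte 2: 0x88 = 10001000 (10xxxxxx ✓), payload 001000.
Byte 3: 0xBE = 10111110 (10xxxxxx ✓), payload 111110.
Concatenate: 0010001000111110 = 0x223E (16 bits → U+223E).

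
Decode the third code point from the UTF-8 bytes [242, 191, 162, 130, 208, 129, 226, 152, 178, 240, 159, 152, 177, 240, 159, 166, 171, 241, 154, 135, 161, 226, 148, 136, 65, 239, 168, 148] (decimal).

Offset 0: leading byte 0xF2 = 11110010 → 4-byte char #1 = F2 BF A2 82.
Offset 4: leading byte 0xD0 = 11010000 → 2-byte char #2 = D0 81.
Offset 6: leading byte 0xE2 = 11100010 → 3-byte char #3 = E2 98 B2.
Leading byte 0xE2 = 11100010 matches 1110xxxx → 3-byte sequence.
Byte 1: 0xE2 = 11100010, payload 0010 (4 bits).
Byte 2: 0x98 = 10011000 (10xxxxxx ✓), payload 011000.
Byte 3: 0xB2 = 10110010 (10xxxxxx ✓), payload 110010.
Concatenate: 0010011000110010 = 0x2632 (16 bits → U+2632).

U+2632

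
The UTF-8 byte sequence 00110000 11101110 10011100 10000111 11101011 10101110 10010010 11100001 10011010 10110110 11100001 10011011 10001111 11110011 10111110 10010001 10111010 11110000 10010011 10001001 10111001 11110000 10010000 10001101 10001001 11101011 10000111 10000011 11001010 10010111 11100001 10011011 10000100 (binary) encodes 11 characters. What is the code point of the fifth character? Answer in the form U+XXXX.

Offset 0: leading byte 0x30 = 00110000 → 1-byte char #1 = 30.
Offset 1: leading byte 0xEE = 11101110 → 3-byte char #2 = EE 9C 87.
Offset 4: leading byte 0xEB = 11101011 → 3-byte char #3 = EB AE 92.
Offset 7: leading byte 0xE1 = 11100001 → 3-byte char #4 = E1 9A B6.
Offset 10: leading byte 0xE1 = 11100001 → 3-byte char #5 = E1 9B 8F.
Leading byte 0xE1 = 11100001 matches 1110xxxx → 3-byte sequence.
Byte 1: 0xE1 = 11100001, payload 0001 (4 bits).
Byte 2: 0x9B = 10011011 (10xxxxxx ✓), payload 011011.
Byte 3: 0x8F = 10001111 (10xxxxxx ✓), payload 001111.
Concatenate: 0001011011001111 = 0x16CF (16 bits → U+16CF).

U+16CF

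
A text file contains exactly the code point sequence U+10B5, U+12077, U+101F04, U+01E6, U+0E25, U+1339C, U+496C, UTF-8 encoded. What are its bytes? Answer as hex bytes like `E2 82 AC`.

U+10B5: 3-byte form → E1 82 B5.
U+12077: 4-byte form → F0 92 81 B7.
U+101F04: 4-byte form → F4 81 BC 84.
U+01E6: 2-byte form → C7 A6.
U+0E25: 3-byte form → E0 B8 A5.
U+1339C: 4-byte form → F0 93 8E 9C.
U+496C: 3-byte form → E4 A5 AC.
Concatenated (23 bytes): E1 82 B5 F0 92 81 B7 F4 81 BC 84 C7 A6 E0 B8 A5 F0 93 8E 9C E4 A5 AC.

E1 82 B5 F0 92 81 B7 F4 81 BC 84 C7 A6 E0 B8 A5 F0 93 8E 9C E4 A5 AC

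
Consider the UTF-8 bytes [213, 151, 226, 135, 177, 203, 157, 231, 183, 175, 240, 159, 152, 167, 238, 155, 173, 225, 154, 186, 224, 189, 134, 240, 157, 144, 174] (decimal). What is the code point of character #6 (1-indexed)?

Offset 0: leading byte 0xD5 = 11010101 → 2-byte char #1 = D5 97.
Offset 2: leading byte 0xE2 = 11100010 → 3-byte char #2 = E2 87 B1.
Offset 5: leading byte 0xCB = 11001011 → 2-byte char #3 = CB 9D.
Offset 7: leading byte 0xE7 = 11100111 → 3-byte char #4 = E7 B7 AF.
Offset 10: leading byte 0xF0 = 11110000 → 4-byte char #5 = F0 9F 98 A7.
Offset 14: leading byte 0xEE = 11101110 → 3-byte char #6 = EE 9B AD.
Leading byte 0xEE = 11101110 matches 1110xxxx → 3-byte sequence.
Byte 1: 0xEE = 11101110, payload 1110 (4 bits).
Byte 2: 0x9B = 10011011 (10xxxxxx ✓), payload 011011.
Byte 3: 0xAD = 10101101 (10xxxxxx ✓), payload 101101.
Concatenate: 1110011011101101 = 0xE6ED (16 bits → U+E6ED).

U+E6ED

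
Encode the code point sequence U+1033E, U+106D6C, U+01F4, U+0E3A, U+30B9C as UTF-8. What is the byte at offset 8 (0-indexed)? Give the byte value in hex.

0xC7

U+1033E → 4-byte form F0 90 8C BE at offsets 0–3.
U+106D6C → 4-byte form F4 86 B5 AC at offsets 4–7.
U+01F4 → 2-byte form C7 B4 at offsets 8–9.
Offset 8 falls in char 3's range; it's byte 1 of C7 B4 = 0xC7.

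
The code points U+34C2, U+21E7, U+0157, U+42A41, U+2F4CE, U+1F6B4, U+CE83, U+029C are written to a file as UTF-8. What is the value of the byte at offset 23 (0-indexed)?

0xCA

U+34C2 → 3-byte form E3 93 82 at offsets 0–2.
U+21E7 → 3-byte form E2 87 A7 at offsets 3–5.
U+0157 → 2-byte form C5 97 at offsets 6–7.
U+42A41 → 4-byte form F1 82 A9 81 at offsets 8–11.
U+2F4CE → 4-byte form F0 AF 93 8E at offsets 12–15.
U+1F6B4 → 4-byte form F0 9F 9A B4 at offsets 16–19.
U+CE83 → 3-byte form EC BA 83 at offsets 20–22.
U+029C → 2-byte form CA 9C at offsets 23–24.
Offset 23 falls in char 8's range; it's byte 1 of CA 9C = 0xCA.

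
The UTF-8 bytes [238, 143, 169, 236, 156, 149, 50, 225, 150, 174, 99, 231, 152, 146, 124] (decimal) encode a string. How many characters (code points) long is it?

7

Byte at offset 0: 0xEE = 11101110 → 3-byte char (#1). Advance 3.
Byte at offset 3: 0xEC = 11101100 → 3-byte char (#2). Advance 3.
Byte at offset 6: 0x32 = 00110010 → 1-byte char (#3). Advance 1.
Byte at offset 7: 0xE1 = 11100001 → 3-byte char (#4). Advance 3.
Byte at offset 10: 0x63 = 01100011 → 1-byte char (#5). Advance 1.
Byte at offset 11: 0xE7 = 11100111 → 3-byte char (#6). Advance 3.
Byte at offset 14: 0x7C = 01111100 → 1-byte char (#7). Advance 1.
Reached end at offset 15 after 7 code points.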